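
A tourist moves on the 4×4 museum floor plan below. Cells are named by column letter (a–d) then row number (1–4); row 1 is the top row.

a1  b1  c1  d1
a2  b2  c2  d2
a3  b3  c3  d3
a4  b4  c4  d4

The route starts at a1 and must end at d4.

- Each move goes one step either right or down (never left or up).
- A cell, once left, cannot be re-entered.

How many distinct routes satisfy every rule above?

A right/down-only route from a1 to d4 makes exactly 3 down-moves and 3 right-moves in some order.
With no other constraints that would be C(6,3) = 20 routes.
That gives 20 routes.

20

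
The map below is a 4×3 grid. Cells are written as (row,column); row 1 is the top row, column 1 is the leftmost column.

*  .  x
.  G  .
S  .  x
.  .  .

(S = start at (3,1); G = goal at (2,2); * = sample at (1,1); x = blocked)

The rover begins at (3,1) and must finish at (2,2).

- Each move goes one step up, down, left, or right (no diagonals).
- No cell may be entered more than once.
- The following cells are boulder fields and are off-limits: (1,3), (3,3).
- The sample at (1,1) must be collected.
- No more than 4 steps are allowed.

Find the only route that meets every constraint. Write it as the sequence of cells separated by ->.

The 4-move cap with required stops at (1,1) leaves no slack for detours.
Route from (3,1): 2× up (reaching (1,1)), right to (1,2), down to (2,2) — 4 moves in all.
Check: all required cells visited; 4 ≤ 4 moves.

(3,1) -> (2,1) -> (1,1) -> (1,2) -> (2,2)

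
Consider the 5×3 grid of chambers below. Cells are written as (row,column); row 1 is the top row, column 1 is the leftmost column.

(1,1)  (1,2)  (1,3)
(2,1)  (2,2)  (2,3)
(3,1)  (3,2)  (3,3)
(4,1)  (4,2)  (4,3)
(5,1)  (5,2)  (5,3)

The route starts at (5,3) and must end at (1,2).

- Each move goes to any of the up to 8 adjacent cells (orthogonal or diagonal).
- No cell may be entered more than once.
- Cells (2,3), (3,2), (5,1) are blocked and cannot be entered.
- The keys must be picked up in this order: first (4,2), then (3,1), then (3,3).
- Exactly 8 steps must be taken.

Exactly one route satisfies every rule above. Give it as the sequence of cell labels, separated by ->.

(5,3) -> (4,2) -> (3,1) -> (4,1) -> (5,2) -> (4,3) -> (3,3) -> (2,2) -> (1,2)

The waypoints must appear in the order (4,2), (3,1), (3,3), with no cell reused.
Route from (5,3): up-left 2 to (3,1), down 1 to (4,1), down-right 1 to (5,2), up-right 1 to (4,3), up 1 to (3,3), up-left 1 to (2,2), up 1 to (1,2) — 8 moves in all.
Check: order respected ((4,2) at step 1, (3,1) at step 2, (3,3) at step 6); 8 moves as required.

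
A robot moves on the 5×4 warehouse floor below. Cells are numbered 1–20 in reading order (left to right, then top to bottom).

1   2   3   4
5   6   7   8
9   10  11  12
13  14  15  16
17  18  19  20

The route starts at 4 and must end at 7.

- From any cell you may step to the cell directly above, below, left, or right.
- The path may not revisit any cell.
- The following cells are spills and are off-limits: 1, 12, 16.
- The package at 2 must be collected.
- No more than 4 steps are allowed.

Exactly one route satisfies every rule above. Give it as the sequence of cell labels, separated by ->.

The budget equals the shortest possible length, so every move has to be on a shortest route through the required cells.
Route from 4: left 2 to 2, down 1 to 6, right 1 to 7 — 4 moves in all.
Check: all required cells visited; 4 ≤ 4 moves.

4 -> 3 -> 2 -> 6 -> 7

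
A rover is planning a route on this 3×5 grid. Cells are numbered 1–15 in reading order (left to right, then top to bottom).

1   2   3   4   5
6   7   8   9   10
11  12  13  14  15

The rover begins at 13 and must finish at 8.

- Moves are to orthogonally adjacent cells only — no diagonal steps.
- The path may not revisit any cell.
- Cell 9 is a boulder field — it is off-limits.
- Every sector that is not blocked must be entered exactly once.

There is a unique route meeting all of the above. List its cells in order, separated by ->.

Need to visit all 14 open cells exactly once, starting at 13 and ending at 8.
Cell 10 has only two open neighbours (5 and 15), so the path must pass straight through it: one of those is the cell it's entered from and the other is where it exits.
Route from 13: 2× right (reaching 15), 2× up (reaching 5), 4× left (reaching 1), 2× down (reaching 11), right to 12, up to 7, right to 8 — 13 moves in all.
Check: all 14 open cells covered.

13 -> 14 -> 15 -> 10 -> 5 -> 4 -> 3 -> 2 -> 1 -> 6 -> 11 -> 12 -> 7 -> 8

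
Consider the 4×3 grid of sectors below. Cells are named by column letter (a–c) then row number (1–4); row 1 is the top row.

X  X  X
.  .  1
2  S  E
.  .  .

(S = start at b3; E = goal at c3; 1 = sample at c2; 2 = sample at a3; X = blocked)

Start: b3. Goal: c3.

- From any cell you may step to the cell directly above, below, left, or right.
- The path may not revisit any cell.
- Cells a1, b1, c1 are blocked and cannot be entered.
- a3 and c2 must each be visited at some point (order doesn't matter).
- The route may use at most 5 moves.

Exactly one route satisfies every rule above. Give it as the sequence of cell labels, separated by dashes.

The 5-move cap with required stops at a3, c2 leaves no slack for detours.
Route from b3: left 1 to a3, up 1 to a2, right 2 to c2, down 1 to c3 — 5 moves in all.
Check: all required cells visited; 5 ≤ 5 moves.

b3 - a3 - a2 - b2 - c2 - c3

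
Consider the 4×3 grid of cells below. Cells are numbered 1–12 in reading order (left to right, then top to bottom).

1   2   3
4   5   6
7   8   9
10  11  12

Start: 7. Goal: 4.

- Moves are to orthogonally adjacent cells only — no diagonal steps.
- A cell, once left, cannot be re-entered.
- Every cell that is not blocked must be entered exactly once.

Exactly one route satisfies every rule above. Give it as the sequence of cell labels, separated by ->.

7 -> 10 -> 11 -> 12 -> 9 -> 8 -> 5 -> 6 -> 3 -> 2 -> 1 -> 4

Need to visit all 12 open cells exactly once, starting at 7 and ending at 4.
Cell 12 has only two open neighbours (9 and 11), so the path must pass straight through it: one of those is the cell it's entered from and the other is where it exits.
Route from 7: down to 10, 2× right (reaching 12), up to 9, left to 8, up to 5, right to 6, up to 3, 2× left (reaching 1), down to 4 — 11 moves in all.
Check: all 12 open cells covered.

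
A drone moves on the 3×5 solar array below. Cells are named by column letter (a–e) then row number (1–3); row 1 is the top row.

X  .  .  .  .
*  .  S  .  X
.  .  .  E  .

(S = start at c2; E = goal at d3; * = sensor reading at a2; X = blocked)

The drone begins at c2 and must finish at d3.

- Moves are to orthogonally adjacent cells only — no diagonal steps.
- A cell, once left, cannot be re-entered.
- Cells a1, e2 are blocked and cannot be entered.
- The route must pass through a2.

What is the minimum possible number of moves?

6

Any route passes through a2 somewhere between c2 and d3. Summing Manhattan distances along the two legs (c2 → a2 → d3) gives a lower bound of 2 + 4 = 6 moves.
A route of 6 moves achieves this: c2 → b2 → a2 → a3 → b3 → c3 → d3.
Since 6 matches the lower bound, it is optimal.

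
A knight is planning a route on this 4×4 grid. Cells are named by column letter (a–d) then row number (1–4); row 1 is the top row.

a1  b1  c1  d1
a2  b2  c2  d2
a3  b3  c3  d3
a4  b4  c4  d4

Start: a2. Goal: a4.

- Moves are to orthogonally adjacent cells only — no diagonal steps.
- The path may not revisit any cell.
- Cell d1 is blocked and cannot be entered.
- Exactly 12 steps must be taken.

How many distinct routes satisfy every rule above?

20

Need simple routes of exactly 12 moves from a2 to a4 (Manhattan distance 2, so 5 moves are spent on a detour and 5 undoing it).
Branch systematically from the start, pruning whenever the remaining move budget drops below the Manhattan distance to a4 or differs from it in parity. Grouping the completions by first move — via a1: 12; via a3: 3; via b2: 5 — and summing: 12 + 3 + 5 = 20.
That gives 20 routes.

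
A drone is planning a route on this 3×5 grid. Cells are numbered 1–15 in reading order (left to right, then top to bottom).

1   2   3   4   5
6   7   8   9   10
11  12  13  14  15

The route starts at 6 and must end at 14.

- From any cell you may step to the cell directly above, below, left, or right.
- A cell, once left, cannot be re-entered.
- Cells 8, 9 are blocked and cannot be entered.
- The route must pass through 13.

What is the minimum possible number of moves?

Any route passes through 13 somewhere between 6 and 14. Summing Manhattan distances along the two legs (6 → 13 → 14) gives a lower bound of 3 + 1 = 4 moves.
A route of 4 moves achieves this: 6 → 11 → 12 → 13 → 14.
Since 4 matches the lower bound, it is optimal.

4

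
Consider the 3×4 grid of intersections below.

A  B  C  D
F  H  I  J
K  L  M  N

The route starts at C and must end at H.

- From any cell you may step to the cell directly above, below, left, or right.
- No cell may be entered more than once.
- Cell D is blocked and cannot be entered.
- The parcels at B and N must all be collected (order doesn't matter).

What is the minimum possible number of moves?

Any route passes through B and N in some order between C and H. Summing Manhattan distances along each leg and taking the cheapest ordering (C → B → N → H) gives a lower bound of 1 + 4 + 3 = 8 moves.
The shortest route satisfying every rule uses 10 moves: C → I → J → N → M → L → K → F → A → B → H.
The no-revisit rule (legs can't share cells) pushes the minimum above the 8-move bound; an exhaustive check rules out every length from 8 to 9, leaving 10 as the minimum.

10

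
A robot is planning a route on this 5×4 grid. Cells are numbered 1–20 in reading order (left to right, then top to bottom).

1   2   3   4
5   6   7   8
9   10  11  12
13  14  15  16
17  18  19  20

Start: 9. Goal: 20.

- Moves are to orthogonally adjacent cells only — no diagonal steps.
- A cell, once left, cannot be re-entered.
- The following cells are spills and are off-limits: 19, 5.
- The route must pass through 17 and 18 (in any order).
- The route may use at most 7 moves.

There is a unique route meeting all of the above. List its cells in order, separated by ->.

9 -> 13 -> 17 -> 18 -> 14 -> 15 -> 16 -> 20

The 7-move cap with required stops at 17, 18 leaves no slack for detours.
Route from 9: down 2 to 17, right 1 to 18, up 1 to 14, right 2 to 16, down 1 to 20 — 7 moves in all.
Check: all required cells visited; 7 ≤ 7 moves.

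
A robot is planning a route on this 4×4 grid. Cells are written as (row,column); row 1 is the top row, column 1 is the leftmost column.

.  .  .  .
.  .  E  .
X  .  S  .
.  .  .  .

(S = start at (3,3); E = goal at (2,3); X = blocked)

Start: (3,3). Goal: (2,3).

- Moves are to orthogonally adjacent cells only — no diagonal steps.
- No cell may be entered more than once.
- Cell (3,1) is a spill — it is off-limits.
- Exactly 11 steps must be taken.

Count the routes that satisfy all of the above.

5

Need simple routes of exactly 11 moves from (3,3) to (2,3) (Manhattan distance 1, so 5 moves are spent on a detour and 5 undoing it).
Enumerating: (3,3) (4,3) (4,2) (3,2) (2,2) (2,1) (1,1) (1,2) (1,3) (1,4) (2,4) (2,3) | (3,3) (4,3) (4,4) (3,4) (2,4) (1,4) (1,3) (1,2) (1,1) (2,1) (2,2) (2,3) | (3,3) (3,2) (4,2) (4,3) (4,4) (3,4) (2,4) (1,4) (1,3) (1,2) (2,2) (2,3) | (3,3) (3,4) (4,4) (4,3) (4,2) (3,2) (2,2) (1,2) (1,3) (1,4) (2,4) (2,3) | (3,3) (3,4) (4,4) (4,3) (4,2) (3,2) (2,2) (2,1) (1,1) (1,2) (1,3) (2,3).
That gives 5 routes.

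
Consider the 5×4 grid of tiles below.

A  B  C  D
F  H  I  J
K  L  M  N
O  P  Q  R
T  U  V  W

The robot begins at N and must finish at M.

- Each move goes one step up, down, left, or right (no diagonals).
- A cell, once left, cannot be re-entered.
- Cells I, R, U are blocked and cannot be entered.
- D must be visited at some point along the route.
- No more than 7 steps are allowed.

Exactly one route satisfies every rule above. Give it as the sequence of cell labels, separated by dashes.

Any route must reach D and still end at M within 7 moves, so the order of the required stops is forced.
Route from N: up 2 to D, left 2 to B, down 2 to L, right 1 to M — 7 moves in all.
Check: all required cells visited; 7 ≤ 7 moves.

N - J - D - C - B - H - L - M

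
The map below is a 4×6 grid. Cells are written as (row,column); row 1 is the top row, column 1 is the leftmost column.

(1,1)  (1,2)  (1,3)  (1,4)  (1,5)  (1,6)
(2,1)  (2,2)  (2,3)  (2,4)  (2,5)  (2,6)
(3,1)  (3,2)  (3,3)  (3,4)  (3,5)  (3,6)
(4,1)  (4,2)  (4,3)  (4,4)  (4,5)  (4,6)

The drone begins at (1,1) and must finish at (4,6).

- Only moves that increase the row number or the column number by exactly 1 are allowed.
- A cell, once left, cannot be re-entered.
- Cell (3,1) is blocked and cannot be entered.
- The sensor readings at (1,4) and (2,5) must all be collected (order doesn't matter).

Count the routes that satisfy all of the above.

6

A right/down-only route from (1,1) to (4,6) makes exactly 3 down-moves and 5 right-moves in some order.
With no other constraints that would be C(8,3) = 56 routes.
A monotone route can only reach the required cells in the order (1,4), (2,5), so split there and multiply the segment counts (each segment already excludes blocked cells): (1,1)→(1,4): 1; (1,4)→(2,5): 2; (2,5)→(4,6): 3; product = 6.
That gives 6 routes.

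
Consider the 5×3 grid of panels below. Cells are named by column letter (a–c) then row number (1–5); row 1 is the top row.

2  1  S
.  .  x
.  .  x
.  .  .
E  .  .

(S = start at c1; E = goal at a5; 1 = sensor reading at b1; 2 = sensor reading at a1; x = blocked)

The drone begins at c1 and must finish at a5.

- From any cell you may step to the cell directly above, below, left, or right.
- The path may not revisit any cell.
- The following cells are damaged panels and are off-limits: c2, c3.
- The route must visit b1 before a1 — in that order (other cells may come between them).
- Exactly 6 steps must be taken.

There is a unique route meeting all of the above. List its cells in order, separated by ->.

The waypoints must appear in the order b1, a1, with no cell reused.
Route from c1: left 2 to a1, down 4 to a5 — 6 moves in all.
Check: order respected (1 at step 1, 2 at step 2); 6 moves as required.

c1 -> b1 -> a1 -> a2 -> a3 -> a4 -> a5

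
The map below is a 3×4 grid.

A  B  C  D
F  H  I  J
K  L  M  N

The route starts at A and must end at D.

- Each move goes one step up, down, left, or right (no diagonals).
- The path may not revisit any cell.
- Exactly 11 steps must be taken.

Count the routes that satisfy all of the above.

Need simple routes of exactly 11 moves from A to D (Manhattan distance 3, so 4 moves are spent on a detour and 4 undoing it).
Enumerating: A F K L H B C I M N J D | A F K L M N J I H B C D | A B H F K L M N J I C D | A B C I H F K L M N J D.
That gives 4 routes.

4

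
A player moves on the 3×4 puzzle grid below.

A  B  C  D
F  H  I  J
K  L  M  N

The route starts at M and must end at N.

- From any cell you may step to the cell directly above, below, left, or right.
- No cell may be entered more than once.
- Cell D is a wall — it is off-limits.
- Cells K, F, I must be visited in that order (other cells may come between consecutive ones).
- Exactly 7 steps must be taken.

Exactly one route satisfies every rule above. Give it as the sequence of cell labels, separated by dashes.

The waypoints must appear in the order K, F, I, with no cell reused.
Route from M: left 2 to K, up 1 to F, right 3 to J, down 1 to N — 7 moves in all.
Check: order respected (K at step 2, F at step 3, I at step 5); 7 moves as required.

M - L - K - F - H - I - J - N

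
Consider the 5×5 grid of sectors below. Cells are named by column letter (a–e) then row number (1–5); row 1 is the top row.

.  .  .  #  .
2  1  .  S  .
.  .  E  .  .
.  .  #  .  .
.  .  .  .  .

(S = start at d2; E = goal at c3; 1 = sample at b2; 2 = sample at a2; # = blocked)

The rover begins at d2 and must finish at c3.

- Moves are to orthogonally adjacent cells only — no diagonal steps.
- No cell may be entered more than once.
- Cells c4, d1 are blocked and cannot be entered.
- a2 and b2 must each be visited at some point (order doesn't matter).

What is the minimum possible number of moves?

Any route passes through a2 and b2 in some order between d2 and c3. Summing Manhattan distances along each leg and taking the cheapest ordering (d2 → b2 → a2 → c3) gives a lower bound of 2 + 1 + 3 = 6 moves.
A route of 6 moves achieves this: d2 → c2 → b2 → a2 → a3 → b3 → c3.
Since 6 matches the lower bound, it is optimal.

6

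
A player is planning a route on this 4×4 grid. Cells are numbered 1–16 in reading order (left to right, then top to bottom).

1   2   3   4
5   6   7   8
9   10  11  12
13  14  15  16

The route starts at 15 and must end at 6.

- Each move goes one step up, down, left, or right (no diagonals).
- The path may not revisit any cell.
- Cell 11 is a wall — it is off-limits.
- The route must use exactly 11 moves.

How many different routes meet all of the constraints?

Need simple routes of exactly 11 moves from 15 to 6 (Manhattan distance 3, so 4 moves are spent on a detour and 4 undoing it).
Enumerating: 15 14 10 9 5 1 2 3 4 8 7 6 | 15 14 13 9 5 1 2 3 4 8 7 6 | 15 16 12 8 4 3 2 1 5 9 10 6 | 15 16 12 8 7 3 2 1 5 9 10 6.
That gives 4 routes.

4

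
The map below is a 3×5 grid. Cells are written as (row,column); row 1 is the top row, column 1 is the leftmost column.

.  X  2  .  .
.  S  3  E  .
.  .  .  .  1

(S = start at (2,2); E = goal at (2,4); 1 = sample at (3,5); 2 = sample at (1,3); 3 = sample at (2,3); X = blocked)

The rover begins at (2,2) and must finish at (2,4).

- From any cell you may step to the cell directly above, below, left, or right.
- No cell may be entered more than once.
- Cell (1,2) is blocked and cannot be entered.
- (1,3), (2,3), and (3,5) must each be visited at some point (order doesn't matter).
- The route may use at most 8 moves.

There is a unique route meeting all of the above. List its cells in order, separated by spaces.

(2,2) (2,3) (1,3) (1,4) (1,5) (2,5) (3,5) (3,4) (2,4)

Any route must reach (1,3), (2,3), and (3,5) and still end at (2,4) within 8 moves, so the order of the required stops is forced.
Route from (2,2): right to (2,3), up to (1,3), 2× right (reaching (1,5)), 2× down (reaching (3,5)), left to (3,4), up to (2,4) — 8 moves in all.
Check: all required cells visited; 8 ≤ 8 moves.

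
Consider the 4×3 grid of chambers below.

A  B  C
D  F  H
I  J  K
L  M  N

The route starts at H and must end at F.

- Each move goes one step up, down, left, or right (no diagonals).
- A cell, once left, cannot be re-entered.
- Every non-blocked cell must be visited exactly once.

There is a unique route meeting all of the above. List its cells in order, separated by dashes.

H - C - B - A - D - I - L - M - N - K - J - F

Need to visit all 12 open cells exactly once, starting at H and ending at F.
Cell L has only two open neighbours (I and M), so the path must pass straight through it: one of those is the cell it's entered from and the other is where it exits.
Route from H: up to C, 2× left (reaching A), 3× down (reaching L), 2× right (reaching N), up to K, left to J, up to F — 11 moves in all.
Check: all 12 open cells covered.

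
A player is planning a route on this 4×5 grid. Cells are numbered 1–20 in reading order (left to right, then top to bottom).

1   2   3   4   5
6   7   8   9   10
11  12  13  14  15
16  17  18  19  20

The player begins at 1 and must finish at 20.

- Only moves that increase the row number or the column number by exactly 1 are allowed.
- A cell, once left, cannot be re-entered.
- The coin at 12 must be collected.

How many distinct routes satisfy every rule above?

A right/down-only route from 1 to 20 makes exactly 3 down-moves and 4 right-moves in some order.
With no other constraints that would be C(7,3) = 35 routes.
Split at 12 and multiply the segment counts: 1→12: 3; 12→20: 4; product = 12.
That gives 12 routes.

12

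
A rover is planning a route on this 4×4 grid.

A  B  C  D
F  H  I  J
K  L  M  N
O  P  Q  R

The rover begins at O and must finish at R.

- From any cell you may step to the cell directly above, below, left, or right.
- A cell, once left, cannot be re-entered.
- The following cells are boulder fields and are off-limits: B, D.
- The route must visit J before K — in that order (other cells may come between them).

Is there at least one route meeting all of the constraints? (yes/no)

no

Ignoring the required order, 12 revisit-free routes from O to R pass through all of J and K; the waypoint orders that occur are K → J (12) — never J → K.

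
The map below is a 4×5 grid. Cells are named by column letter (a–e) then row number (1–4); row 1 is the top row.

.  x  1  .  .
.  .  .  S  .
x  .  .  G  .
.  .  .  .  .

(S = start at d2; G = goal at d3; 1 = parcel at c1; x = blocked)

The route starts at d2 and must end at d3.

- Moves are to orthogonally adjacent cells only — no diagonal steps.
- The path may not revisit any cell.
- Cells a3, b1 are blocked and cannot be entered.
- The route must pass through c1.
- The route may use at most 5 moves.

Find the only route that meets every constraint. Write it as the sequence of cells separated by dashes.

d2 - d1 - c1 - c2 - c3 - d3

Any route must reach c1 and still end at d3 within 5 moves, so the order of the required stops is forced.
Route from d2: up 1 to d1, left 1 to c1, down 2 to c3, right 1 to d3 — 5 moves in all.
Check: all required cells visited; 5 ≤ 5 moves.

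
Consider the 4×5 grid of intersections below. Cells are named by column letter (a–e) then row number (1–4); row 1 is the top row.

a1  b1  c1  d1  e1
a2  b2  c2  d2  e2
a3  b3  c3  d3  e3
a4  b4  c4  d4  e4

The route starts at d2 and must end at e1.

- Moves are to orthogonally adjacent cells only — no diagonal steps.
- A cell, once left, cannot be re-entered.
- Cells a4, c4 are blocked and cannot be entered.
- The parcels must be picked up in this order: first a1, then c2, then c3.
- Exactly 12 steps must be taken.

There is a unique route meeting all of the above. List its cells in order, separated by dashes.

d2 - d1 - c1 - b1 - a1 - a2 - b2 - c2 - c3 - d3 - e3 - e2 - e1

The waypoints must appear in the order a1, c2, c3, with no cell reused.
Route from d2: up 1 to d1, left 3 to a1, down 1 to a2, right 2 to c2, down 1 to c3, right 2 to e3, up 2 to e1 — 12 moves in all.
Check: order respected (a1 at step 4, c2 at step 7, c3 at step 8); 12 moves as required.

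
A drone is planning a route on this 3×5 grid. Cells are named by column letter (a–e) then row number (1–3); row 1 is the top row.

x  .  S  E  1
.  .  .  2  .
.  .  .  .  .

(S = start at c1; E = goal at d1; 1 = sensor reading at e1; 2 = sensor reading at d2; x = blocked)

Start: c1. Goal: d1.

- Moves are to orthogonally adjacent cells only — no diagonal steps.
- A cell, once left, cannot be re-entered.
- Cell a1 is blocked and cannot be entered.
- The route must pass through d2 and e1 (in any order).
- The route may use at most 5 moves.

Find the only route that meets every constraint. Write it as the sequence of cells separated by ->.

The budget equals the shortest possible length, so every move has to be on a shortest route through the required cells.
Route from c1: down 1 to c2, right 2 to e2, up 1 to e1, left 1 to d1 — 5 moves in all.
Check: all required cells visited; 5 ≤ 5 moves.

c1 -> c2 -> d2 -> e2 -> e1 -> d1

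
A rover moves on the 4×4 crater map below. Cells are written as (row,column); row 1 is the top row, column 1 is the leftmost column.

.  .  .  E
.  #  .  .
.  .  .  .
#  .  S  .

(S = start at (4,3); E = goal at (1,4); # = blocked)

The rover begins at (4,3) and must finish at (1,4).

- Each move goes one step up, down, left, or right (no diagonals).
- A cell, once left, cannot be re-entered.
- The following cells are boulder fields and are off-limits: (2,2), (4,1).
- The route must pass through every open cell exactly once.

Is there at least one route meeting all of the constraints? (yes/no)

Colour the cells like a checkerboard: each orthogonal step flips colour, so a Hamiltonian route alternates colours. Here there are 7 cells of one colour and 7 of the other, with start on the same colour as the goal — the counts and endpoints can't be arranged into an alternating sequence of length 14, so no Hamiltonian route exists.

no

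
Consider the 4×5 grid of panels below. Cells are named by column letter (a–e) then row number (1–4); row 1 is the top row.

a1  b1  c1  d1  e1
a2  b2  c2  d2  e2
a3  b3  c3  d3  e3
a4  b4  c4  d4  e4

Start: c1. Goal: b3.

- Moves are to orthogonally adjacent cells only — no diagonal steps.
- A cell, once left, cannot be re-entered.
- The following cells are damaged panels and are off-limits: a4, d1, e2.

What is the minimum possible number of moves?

The Manhattan distance from c1 to b3 is |1−3| + |3−2| = 3, so at least 3 moves are needed.
A route of 3 moves achieves this: c1 → c2 → c3 → b3.
Since 3 matches the lower bound, it is optimal.

3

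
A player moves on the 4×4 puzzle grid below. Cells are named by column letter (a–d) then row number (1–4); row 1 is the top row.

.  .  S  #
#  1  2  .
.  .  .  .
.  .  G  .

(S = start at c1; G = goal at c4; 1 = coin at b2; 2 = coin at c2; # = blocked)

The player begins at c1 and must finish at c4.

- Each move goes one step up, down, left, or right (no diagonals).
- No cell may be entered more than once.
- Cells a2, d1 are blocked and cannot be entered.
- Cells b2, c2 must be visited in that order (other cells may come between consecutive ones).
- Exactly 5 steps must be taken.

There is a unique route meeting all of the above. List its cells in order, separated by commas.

c1, b1, b2, c2, c3, c4

The waypoints must appear in the order b2, c2, with no cell reused.
Route from c1: left 1 to b1, down 1 to b2, right 1 to c2, down 2 to c4 — 5 moves in all.
Check: order respected (1 at step 2, 2 at step 3); 5 moves as required.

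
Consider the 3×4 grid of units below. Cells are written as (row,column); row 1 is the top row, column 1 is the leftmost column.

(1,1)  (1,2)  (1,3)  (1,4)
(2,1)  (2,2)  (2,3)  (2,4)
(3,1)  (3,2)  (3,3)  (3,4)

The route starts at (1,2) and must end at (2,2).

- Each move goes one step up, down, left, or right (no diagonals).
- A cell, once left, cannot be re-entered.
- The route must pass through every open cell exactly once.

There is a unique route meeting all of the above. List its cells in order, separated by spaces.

(1,2) (1,1) (2,1) (3,1) (3,2) (3,3) (3,4) (2,4) (1,4) (1,3) (2,3) (2,2)

Need to visit all 12 open cells exactly once, starting at (1,2) and ending at (2,2).
Cell (3,1) has only two open neighbours ((2,1) and (3,2)), so the path must pass straight through it: one of those is the cell it's entered from and the other is where it exits.
Route from (1,2): left to (1,1), 2× down (reaching (3,1)), 3× right (reaching (3,4)), 2× up (reaching (1,4)), left to (1,3), down to (2,3), left to (2,2) — 11 moves in all.
Check: all 12 open cells covered.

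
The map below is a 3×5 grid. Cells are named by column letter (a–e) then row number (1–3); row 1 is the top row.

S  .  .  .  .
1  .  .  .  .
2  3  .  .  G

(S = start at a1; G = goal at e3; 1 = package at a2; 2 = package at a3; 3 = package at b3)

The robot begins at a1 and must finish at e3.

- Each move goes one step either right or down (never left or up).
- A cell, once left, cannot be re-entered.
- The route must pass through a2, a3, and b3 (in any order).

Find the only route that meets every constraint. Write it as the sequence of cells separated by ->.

a1 -> a2 -> a3 -> b3 -> c3 -> d3 -> e3

Moves only go right or down, so the column and row indices never decrease.
Route from a1: 2× down (reaching a3), 4× right (reaching e3) — 6 moves in all.
Check: all required cells visited.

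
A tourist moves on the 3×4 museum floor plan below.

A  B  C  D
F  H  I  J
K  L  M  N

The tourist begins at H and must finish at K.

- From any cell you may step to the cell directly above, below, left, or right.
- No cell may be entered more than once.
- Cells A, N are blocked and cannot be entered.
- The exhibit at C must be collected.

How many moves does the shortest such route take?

Any route passes through C somewhere between H and K. Summing Manhattan distances along the two legs (H → C → K) gives a lower bound of 2 + 4 = 6 moves.
A route of 6 moves achieves this: H → B → C → I → M → L → K.
Since 6 matches the lower bound, it is optimal.

6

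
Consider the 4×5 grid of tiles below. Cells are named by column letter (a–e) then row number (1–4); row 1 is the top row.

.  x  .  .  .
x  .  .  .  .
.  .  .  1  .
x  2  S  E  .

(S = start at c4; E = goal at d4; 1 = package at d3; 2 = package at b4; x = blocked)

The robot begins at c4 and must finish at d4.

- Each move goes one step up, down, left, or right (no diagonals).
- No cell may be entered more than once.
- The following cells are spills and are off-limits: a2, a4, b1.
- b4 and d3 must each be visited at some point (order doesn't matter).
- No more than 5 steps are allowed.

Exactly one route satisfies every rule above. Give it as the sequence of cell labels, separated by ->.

Any route must reach b4 and d3 and still end at d4 within 5 moves, so the order of the required stops is forced.
Route from c4: left 1 to b4, up 1 to b3, right 2 to d3, down 1 to d4 — 5 moves in all.
Check: all required cells visited; 5 ≤ 5 moves.

c4 -> b4 -> b3 -> c3 -> d3 -> d4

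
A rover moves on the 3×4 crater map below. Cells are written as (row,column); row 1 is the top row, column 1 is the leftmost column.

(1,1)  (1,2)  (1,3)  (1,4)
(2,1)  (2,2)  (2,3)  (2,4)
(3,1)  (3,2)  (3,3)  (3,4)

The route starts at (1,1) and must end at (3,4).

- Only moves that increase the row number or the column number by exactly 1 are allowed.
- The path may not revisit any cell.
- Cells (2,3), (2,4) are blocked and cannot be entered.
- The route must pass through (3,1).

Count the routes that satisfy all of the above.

A right/down-only route from (1,1) to (3,4) makes exactly 2 down-moves and 3 right-moves in some order.
With no other constraints that would be C(5,2) = 10 routes.
Split at (3,1) and multiply the segment counts (each segment already excludes blocked cells): (1,1)→(3,1): 1; (3,1)→(3,4): 1; product = 1.
That gives 1 route.

1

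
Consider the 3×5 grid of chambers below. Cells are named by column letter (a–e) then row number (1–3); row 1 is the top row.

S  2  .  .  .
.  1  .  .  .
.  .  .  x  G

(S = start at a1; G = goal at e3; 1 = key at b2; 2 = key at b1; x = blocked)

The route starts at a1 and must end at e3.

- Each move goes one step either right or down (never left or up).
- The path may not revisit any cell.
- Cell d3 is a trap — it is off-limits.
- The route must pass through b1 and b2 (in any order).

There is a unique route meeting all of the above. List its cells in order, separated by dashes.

Moves only go right or down, so the column and row indices never decrease.
Route from a1: right to b1, down to b2, 3× right (reaching e2), down to e3 — 6 moves in all.
Check: all required cells visited.

a1 - b1 - b2 - c2 - d2 - e2 - e3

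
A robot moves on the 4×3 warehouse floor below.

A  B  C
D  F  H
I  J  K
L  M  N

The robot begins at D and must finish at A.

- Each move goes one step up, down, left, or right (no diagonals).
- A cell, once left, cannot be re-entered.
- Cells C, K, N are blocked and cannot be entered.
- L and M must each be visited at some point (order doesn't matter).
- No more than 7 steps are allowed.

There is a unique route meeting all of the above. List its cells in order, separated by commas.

D, I, L, M, J, F, B, A

The budget equals the shortest possible length, so every move has to be on a shortest route through the required cells.
Route from D: down 2 to L, right 1 to M, up 3 to B, left 1 to A — 7 moves in all.
Check: all required cells visited; 7 ≤ 7 moves.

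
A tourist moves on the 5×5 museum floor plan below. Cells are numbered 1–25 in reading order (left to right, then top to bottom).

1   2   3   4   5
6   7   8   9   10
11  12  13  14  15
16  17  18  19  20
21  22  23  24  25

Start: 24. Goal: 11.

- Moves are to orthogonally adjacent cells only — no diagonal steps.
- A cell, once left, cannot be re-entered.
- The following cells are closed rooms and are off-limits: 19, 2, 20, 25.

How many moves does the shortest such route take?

The Manhattan distance from 24 to 11 is |5−3| + |4−1| = 5, so at least 5 moves are needed.
A route of 5 moves achieves this: 24 → 23 → 18 → 13 → 12 → 11.
Since 5 matches the lower bound, it is optimal.

5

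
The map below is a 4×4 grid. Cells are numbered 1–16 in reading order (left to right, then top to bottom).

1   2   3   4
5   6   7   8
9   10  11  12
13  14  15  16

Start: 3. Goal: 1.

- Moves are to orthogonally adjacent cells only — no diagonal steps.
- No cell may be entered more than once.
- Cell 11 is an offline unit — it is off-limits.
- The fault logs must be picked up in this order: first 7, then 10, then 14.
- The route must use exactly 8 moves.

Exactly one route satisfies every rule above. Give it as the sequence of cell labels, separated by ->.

3 -> 7 -> 6 -> 10 -> 14 -> 13 -> 9 -> 5 -> 1

The waypoints must appear in the order 7, 10, 14, with no cell reused.
Route from 3: down 1 to 7, left 1 to 6, down 2 to 14, left 1 to 13, up 3 to 1 — 8 moves in all.
Check: order respected (7 at step 1, 10 at step 3, 14 at step 4); 8 moves as required.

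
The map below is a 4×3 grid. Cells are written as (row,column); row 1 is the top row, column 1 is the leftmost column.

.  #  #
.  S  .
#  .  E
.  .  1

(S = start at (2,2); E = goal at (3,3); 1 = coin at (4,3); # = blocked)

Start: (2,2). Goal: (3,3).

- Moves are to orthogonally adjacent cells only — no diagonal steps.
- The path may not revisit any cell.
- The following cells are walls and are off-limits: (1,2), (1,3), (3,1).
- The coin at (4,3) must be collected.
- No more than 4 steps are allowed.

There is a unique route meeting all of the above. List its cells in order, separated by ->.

(2,2) -> (3,2) -> (4,2) -> (4,3) -> (3,3)

The budget equals the shortest possible length, so every move has to be on a shortest route through the required cells.
Route from (2,2): 2× down (reaching (4,2)), right to (4,3), up to (3,3) — 4 moves in all.
Check: all required cells visited; 4 ≤ 4 moves.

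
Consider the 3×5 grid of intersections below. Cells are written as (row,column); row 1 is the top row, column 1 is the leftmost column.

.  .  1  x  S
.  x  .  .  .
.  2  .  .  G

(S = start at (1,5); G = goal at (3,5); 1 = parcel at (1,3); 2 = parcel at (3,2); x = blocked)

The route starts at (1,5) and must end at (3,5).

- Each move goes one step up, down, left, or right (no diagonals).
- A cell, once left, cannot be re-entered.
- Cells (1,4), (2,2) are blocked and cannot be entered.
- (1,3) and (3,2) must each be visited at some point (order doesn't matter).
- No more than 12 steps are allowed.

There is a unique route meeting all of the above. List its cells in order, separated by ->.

Any route must reach (1,3) and (3,2) and still end at (3,5) within 12 moves, so the order of the required stops is forced.
Route from (1,5): down 1 to (2,5), left 2 to (2,3), up 1 to (1,3), left 2 to (1,1), down 2 to (3,1), right 4 to (3,5) — 12 moves in all.
Check: all required cells visited; 12 ≤ 12 moves.

(1,5) -> (2,5) -> (2,4) -> (2,3) -> (1,3) -> (1,2) -> (1,1) -> (2,1) -> (3,1) -> (3,2) -> (3,3) -> (3,4) -> (3,5)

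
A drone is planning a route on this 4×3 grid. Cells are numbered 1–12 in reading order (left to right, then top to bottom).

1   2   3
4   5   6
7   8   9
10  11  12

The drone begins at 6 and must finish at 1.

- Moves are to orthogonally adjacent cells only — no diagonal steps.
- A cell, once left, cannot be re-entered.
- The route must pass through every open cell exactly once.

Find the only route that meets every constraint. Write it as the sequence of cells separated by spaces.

6 3 2 5 8 9 12 11 10 7 4 1

Need to visit all 12 open cells exactly once, starting at 6 and ending at 1.
Cell 12 has only two open neighbours (9 and 11), so the path must pass straight through it: one of those is the cell it's entered from and the other is where it exits.
Route from 6: up to 3, left to 2, 2× down (reaching 8), right to 9, down to 12, 2× left (reaching 10), 3× up (reaching 1) — 11 moves in all.
Check: all 12 open cells covered.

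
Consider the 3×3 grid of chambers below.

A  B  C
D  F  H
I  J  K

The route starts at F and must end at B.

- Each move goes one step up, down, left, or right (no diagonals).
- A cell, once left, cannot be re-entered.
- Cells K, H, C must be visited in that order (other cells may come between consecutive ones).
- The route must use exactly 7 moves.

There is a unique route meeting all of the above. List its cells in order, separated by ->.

F -> D -> I -> J -> K -> H -> C -> B

The waypoints must appear in the order K, H, C, with no cell reused.
Route from F: left to D, down to I, 2× right (reaching K), 2× up (reaching C), left to B — 7 moves in all.
Check: order respected (K at step 4, H at step 5, C at step 6); 7 moves as required.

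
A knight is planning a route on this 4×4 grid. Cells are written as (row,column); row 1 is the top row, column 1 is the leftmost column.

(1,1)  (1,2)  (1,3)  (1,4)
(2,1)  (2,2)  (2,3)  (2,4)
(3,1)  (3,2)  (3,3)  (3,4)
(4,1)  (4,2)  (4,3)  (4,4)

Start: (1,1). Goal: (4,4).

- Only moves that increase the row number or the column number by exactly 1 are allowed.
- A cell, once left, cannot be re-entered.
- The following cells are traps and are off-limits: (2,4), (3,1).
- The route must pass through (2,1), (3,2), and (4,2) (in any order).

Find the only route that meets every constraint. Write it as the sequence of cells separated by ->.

Moves only go right or down, so the column and row indices never decrease.
Route from (1,1): down to (2,1), right to (2,2), 2× down (reaching (4,2)), 2× right (reaching (4,4)) — 6 moves in all.
Check: all required cells visited.

(1,1) -> (2,1) -> (2,2) -> (3,2) -> (4,2) -> (4,3) -> (4,4)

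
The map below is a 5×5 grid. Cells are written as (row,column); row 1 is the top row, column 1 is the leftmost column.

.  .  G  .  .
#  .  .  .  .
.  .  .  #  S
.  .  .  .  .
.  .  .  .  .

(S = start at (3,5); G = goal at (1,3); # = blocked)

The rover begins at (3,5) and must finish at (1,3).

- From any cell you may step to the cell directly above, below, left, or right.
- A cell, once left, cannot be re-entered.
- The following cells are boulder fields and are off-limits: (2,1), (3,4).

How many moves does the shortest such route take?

The Manhattan distance from (3,5) to (1,3) is |3−1| + |5−3| = 4, so at least 4 moves are needed.
A route of 4 moves achieves this: (3,5) → (2,5) → (1,5) → (1,4) → (1,3).
Since 4 matches the lower bound, it is optimal.

4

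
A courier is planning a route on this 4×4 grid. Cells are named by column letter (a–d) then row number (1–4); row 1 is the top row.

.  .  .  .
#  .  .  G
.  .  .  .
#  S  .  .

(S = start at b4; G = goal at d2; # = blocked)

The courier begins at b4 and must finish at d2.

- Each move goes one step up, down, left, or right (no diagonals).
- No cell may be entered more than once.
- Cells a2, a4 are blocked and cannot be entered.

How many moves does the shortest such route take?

The Manhattan distance from b4 to d2 is |4−2| + |2−4| = 4, so at least 4 moves are needed.
A route of 4 moves achieves this: b4 → b3 → b2 → c2 → d2.
Since 4 matches the lower bound, it is optimal.

4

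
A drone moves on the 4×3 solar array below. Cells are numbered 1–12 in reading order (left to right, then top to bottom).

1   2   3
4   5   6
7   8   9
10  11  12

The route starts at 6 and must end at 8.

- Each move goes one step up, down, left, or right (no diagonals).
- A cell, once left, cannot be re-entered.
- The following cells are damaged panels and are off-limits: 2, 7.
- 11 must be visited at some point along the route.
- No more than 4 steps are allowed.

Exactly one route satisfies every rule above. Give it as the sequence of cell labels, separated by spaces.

The 4-move cap with required stops at 11 leaves no slack for detours.
Route from 6: down 2 to 12, left 1 to 11, up 1 to 8 — 4 moves in all.
Check: all required cells visited; 4 ≤ 4 moves.

6 9 12 11 8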